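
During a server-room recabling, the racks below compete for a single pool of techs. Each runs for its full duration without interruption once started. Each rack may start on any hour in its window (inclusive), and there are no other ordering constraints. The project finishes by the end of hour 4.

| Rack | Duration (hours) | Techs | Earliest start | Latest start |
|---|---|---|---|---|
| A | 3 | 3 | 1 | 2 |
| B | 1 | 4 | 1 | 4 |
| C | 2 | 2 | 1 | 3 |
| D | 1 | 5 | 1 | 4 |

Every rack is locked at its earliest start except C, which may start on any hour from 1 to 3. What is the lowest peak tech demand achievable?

C@1: h1:14  h2:5  h3:3  h4:0 → peak 14
C@2: h1:12  h2:5  h3:5  h4:0 → peak 12
C@3: h1:12  h2:3  h3:5  h4:2 → peak 12
Best is C@2, peak 12.

12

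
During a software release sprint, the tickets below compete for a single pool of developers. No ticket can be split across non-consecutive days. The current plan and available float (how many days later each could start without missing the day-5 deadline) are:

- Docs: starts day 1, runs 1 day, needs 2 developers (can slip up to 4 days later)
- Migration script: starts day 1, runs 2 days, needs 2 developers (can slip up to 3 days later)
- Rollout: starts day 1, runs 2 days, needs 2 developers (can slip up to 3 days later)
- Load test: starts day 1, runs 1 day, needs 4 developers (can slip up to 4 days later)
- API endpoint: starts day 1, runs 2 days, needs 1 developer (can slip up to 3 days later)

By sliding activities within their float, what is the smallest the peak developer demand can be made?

Early-start (Docs@1, Migration script@1, Rollout@1, Load test@1, API endpoint@1) gives peak 11: d1:11  d2:5  d3:0  d4:0  d5:0.
Shift Rollout→2, Load test→5, API endpoint→3.
Schedule Docs@1, Migration script@1, Rollout@2, Load test@5, API endpoint@3: d1:4  d2:4  d3:3  d4:1  d5:4 — peak 4.
Total developer-days = 16 over 5 days ⇒ peak ≥ ⌈16/5⌉ = 4, so 4 is optimal.

4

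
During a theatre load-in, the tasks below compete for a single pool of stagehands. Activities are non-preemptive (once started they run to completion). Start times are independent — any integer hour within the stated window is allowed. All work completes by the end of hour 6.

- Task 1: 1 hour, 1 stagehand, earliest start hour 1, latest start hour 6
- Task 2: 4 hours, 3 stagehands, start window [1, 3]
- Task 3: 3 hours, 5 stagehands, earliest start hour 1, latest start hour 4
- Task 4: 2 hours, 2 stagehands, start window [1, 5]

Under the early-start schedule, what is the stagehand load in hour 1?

At early start, hour 1 has: Task 1, Task 2, Task 3, Task 4.
Demand: 1 + 3 + 5 + 2 = 11.

11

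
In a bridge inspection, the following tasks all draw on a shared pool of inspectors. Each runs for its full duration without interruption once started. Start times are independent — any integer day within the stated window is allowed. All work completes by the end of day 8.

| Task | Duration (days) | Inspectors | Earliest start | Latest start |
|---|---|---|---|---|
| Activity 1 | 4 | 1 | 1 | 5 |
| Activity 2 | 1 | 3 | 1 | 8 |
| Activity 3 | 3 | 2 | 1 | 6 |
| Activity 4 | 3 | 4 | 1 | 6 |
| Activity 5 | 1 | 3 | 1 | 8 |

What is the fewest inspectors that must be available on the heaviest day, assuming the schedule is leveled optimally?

4

Early-start (Activity 1@1, Activity 2@1, Activity 3@1, Activity 4@1, Activity 5@1) gives peak 13: d1:13  d2:7  d3:7  d4:1  d5:0  d6:0  d7:0  d8:0.
Shift Activity 3→2, Activity 4→5, Activity 5→8.
Schedule Activity 1@1, Activity 2@1, Activity 3@2, Activity 4@5, Activity 5@8: d1:4  d2:3  d3:3  d4:3  d5:4  d6:4  d7:4  d8:3 — peak 4.
Total inspector-days = 28 over 8 days ⇒ peak ≥ ⌈28/8⌉ = 4, so 4 is optimal.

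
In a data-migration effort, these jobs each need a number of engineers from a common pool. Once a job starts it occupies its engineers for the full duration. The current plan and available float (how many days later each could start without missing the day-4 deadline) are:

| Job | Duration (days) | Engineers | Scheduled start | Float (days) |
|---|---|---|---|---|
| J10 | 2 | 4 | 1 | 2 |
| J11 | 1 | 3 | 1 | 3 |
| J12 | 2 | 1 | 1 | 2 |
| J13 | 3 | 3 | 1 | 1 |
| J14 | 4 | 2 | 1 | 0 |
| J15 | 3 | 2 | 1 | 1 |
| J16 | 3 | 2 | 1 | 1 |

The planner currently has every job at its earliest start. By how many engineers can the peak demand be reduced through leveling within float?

4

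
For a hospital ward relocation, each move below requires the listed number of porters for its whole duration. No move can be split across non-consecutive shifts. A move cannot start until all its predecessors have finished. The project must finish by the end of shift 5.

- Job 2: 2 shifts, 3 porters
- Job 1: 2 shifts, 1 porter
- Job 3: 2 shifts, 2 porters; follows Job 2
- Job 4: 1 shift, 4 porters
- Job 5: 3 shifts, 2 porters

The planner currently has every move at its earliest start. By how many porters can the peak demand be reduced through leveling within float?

5

Early-start peak: s1:10  s2:6  s3:4  s4:2  s5:0 ⇒ 10.
Leveled (Job 2@1, Job 1@3, Job 3@3, Job 4@5, Job 5@1): s1:5  s2:5  s3:5  s4:3  s5:4 ⇒ 5.
Reduction 10 − 5 = 5.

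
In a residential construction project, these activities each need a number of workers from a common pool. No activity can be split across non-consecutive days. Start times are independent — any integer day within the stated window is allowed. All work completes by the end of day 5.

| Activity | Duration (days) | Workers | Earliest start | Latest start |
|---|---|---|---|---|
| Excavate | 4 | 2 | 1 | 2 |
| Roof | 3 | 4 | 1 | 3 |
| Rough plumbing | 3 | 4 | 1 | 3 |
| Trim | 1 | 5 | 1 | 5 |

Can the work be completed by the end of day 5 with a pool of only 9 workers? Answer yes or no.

no

The minimum achievable peak is 10; 9 < 10, so no feasible schedule stays within the cap.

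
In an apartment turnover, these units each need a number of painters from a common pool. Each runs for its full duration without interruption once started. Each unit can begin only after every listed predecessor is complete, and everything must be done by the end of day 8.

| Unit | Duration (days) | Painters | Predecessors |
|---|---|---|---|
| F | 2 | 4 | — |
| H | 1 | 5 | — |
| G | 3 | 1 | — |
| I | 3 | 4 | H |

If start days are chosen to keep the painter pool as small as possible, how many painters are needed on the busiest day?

Early-start (F@1, H@1, G@1, I@2) gives peak 10: d1:10  d2:9  d3:5  d4:4  d5:0  d6:0  d7:0  d8:0.
Shift H→3, G→4, I→4.
Schedule F@1, H@3, G@4, I@4: d1:4  d2:4  d3:5  d4:5  d5:5  d6:5  d7:0  d8:0 — peak 5.

5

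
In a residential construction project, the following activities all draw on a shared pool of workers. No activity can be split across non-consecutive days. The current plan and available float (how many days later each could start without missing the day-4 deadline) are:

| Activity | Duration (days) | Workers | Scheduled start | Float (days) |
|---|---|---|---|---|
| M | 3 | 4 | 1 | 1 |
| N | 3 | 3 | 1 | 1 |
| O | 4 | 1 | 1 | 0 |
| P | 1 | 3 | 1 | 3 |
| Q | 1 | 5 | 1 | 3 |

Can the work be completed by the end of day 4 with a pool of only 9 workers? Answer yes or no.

yes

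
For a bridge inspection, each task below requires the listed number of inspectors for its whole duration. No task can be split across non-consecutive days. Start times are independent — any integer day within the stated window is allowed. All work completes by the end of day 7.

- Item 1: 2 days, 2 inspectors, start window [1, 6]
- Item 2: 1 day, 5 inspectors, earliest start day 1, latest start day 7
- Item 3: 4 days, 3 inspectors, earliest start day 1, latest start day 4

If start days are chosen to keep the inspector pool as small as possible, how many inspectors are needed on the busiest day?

5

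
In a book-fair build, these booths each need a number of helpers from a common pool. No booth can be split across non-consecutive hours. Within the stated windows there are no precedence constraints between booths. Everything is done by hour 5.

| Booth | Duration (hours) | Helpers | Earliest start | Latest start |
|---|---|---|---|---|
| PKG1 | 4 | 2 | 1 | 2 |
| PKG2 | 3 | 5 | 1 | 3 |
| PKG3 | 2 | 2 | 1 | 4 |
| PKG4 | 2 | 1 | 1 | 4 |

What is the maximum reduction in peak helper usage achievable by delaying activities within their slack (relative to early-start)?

3

Early-start peak: h1:10  h2:10  h3:7  h4:2  h5:0 ⇒ 10.
Leveled (PKG1@1, PKG2@1, PKG3@4, PKG4@4): h1:7  h2:7  h3:7  h4:5  h5:3 ⇒ 7.
Reduction 10 − 7 = 3.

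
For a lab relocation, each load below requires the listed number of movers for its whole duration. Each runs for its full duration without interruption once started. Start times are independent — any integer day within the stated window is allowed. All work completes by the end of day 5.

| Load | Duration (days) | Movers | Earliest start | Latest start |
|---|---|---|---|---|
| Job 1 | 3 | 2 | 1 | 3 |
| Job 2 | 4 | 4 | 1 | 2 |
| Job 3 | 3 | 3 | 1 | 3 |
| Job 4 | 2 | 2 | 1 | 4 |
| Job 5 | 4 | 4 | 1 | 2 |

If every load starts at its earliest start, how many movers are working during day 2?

15

At early start, day 2 has: Job 1, Job 2, Job 3, Job 4, Job 5.
Demand: 2 + 4 + 3 + 2 + 4 = 15.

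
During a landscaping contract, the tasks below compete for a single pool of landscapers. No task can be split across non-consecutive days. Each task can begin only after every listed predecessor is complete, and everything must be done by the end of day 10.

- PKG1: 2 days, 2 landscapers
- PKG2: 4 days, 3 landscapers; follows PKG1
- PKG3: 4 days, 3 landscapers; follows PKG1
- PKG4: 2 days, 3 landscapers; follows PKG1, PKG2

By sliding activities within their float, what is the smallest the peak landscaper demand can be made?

Schedule PKG1@1, PKG2@3, PKG3@3, PKG4@7: d1:2  d2:2  d3:6  d4:6  d5:6  d6:6  d7:3  d8:3  d9:0  d10:0 — peak 6.

6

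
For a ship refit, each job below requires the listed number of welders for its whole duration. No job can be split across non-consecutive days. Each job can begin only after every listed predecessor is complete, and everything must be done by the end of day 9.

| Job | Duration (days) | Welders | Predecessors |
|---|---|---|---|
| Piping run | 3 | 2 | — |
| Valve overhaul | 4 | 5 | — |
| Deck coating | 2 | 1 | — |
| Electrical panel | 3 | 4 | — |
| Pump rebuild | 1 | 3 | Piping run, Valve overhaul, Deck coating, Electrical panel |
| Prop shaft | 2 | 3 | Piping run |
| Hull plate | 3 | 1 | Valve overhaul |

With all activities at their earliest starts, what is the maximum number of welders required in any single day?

12

Early-start schedule: Piping run@1, Valve overhaul@1, Deck coating@1, Electrical panel@1, Pump rebuild@5, Prop shaft@4, Hull plate@5.
Load per day: day 1: 12, day 2: 12, day 3: 11, day 4: 8, day 5: 7, day 6: 1, day 7: 1, day 8: 0, day 9: 0.
Peak is 12.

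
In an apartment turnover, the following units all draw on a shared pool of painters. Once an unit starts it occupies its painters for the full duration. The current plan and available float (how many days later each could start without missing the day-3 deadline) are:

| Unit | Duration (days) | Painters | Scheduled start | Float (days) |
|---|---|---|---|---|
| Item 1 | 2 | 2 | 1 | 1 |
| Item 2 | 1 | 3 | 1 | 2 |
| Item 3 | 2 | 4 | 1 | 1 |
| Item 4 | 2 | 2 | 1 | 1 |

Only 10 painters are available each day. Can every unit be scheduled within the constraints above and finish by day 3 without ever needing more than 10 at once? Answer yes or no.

Schedule Item 1@1, Item 2@1, Item 3@2, Item 4@1: d1:7  d2:8  d3:4 — peak 8 ≤ 10.

yes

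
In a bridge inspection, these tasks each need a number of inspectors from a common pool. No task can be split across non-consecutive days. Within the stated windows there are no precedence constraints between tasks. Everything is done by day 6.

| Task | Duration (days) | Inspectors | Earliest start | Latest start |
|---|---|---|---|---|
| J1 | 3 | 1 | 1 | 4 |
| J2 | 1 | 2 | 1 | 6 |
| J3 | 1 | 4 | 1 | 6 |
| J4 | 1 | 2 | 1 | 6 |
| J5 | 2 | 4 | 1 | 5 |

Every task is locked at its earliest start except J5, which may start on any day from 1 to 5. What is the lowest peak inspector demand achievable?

J5@1: d1:13  d2:5  d3:1  d4:0  d5:0  d6:0 → peak 13
J5@2: d1:9  d2:5  d3:5  d4:0  d5:0  d6:0 → peak 9
J5@3: d1:9  d2:1  d3:5  d4:4  d5:0  d6:0 → peak 9
J5@4: d1:9  d2:1  d3:1  d4:4  d5:4  d6:0 → peak 9
J5@5: d1:9  d2:1  d3:1  d4:0  d5:4  d6:4 → peak 9
Best is J5@2, peak 9.

9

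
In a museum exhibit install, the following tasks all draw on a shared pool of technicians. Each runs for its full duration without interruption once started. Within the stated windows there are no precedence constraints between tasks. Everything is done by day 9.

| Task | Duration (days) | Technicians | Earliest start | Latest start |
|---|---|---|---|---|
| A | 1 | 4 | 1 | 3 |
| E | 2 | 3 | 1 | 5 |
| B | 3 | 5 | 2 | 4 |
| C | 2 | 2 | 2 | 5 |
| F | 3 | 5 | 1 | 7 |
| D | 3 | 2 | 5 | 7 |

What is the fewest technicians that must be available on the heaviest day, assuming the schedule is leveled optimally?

Early-start (A@1, E@1, B@2, C@2, F@1, D@5) gives peak 15: d1:12  d2:15  d3:12  d4:5  d5:2  d6:2  d7:2  d8:0  d9:0.
Shift B→3, F→6.
Schedule A@1, E@1, B@3, C@2, F@6, D@5: d1:7  d2:5  d3:7  d4:5  d5:7  d6:7  d7:7  d8:5  d9:0 — peak 7.

7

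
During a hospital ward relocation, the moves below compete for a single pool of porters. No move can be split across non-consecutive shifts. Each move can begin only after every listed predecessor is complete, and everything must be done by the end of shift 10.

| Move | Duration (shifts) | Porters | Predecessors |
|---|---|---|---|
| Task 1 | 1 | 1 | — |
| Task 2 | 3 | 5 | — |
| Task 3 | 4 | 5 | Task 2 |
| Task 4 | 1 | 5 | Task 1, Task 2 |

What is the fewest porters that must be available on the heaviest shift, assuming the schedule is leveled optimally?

5

Early-start (Task 1@1, Task 2@1, Task 3@4, Task 4@4) gives peak 10: s1:6  s2:5  s3:5  s4:10  s5:5  s6:5  s7:5  s8:0  s9:0  s10:0.
Shift Task 2→2, Task 3→5, Task 4→9.
Schedule Task 1@1, Task 2@2, Task 3@5, Task 4@9: s1:1  s2:5  s3:5  s4:5  s5:5  s6:5  s7:5  s8:5  s9:5  s10:0 — peak 5.
Total porter-shifts = 41 over 10 shifts ⇒ peak ≥ ⌈41/10⌉ = 5, so 5 is optimal.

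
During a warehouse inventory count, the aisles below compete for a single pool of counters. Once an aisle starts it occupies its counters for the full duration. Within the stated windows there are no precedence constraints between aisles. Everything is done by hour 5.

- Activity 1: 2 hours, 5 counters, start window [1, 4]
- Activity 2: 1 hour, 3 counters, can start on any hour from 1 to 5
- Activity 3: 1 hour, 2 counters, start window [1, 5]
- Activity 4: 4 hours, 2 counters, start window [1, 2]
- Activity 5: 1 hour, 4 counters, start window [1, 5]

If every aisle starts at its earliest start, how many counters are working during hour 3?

2

At early start, hour 3 has: Activity 4.
Demand: 2 = 2.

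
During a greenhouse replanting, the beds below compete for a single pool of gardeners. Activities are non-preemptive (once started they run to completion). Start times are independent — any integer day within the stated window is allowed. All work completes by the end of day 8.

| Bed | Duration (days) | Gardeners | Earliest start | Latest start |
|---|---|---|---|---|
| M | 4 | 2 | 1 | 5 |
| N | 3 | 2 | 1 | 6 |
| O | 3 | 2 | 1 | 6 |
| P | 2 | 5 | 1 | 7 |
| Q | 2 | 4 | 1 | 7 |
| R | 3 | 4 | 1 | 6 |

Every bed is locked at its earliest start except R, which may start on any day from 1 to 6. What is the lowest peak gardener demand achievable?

15

R@1: d1:19  d2:19  d3:10  d4:2  d5:0  d6:0  d7:0  d8:0 → peak 19
R@2: d1:15  d2:19  d3:10  d4:6  d5:0  d6:0  d7:0  d8:0 → peak 19
R@3: d1:15  d2:15  d3:10  d4:6  d5:4  d6:0  d7:0  d8:0 → peak 15
R@4: d1:15  d2:15  d3:6  d4:6  d5:4  d6:4  d7:0  d8:0 → peak 15
R@5: d1:15  d2:15  d3:6  d4:2  d5:4  d6:4  d7:4  d8:0 → peak 15
R@6: d1:15  d2:15  d3:6  d4:2  d5:0  d6:4  d7:4  d8:4 → peak 15
Best is R@3, peak 15.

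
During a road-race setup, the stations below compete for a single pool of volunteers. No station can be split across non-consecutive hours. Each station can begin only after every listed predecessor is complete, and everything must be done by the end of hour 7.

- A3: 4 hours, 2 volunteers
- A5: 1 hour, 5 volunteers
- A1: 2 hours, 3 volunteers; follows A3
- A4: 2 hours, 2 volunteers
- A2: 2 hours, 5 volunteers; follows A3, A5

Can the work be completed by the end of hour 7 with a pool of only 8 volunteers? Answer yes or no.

Schedule A3@1, A5@1, A1@5, A4@2, A2@5: h1:7  h2:4  h3:4  h4:2  h5:8  h6:8  h7:0 — peak 8 ≤ 8.

yes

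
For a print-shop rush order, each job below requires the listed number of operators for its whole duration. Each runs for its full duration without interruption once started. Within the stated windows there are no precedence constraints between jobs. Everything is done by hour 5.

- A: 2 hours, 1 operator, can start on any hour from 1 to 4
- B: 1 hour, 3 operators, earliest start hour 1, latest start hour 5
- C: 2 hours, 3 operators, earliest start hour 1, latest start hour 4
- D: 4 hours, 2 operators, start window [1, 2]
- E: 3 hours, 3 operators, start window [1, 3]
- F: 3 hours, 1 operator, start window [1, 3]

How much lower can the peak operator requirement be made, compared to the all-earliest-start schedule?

6

Early-start peak: h1:13  h2:10  h3:6  h4:2  h5:0 ⇒ 13.
Leveled (A@1, B@1, C@1, D@2, E@3, F@2): h1:7  h2:7  h3:6  h4:6  h5:5 ⇒ 7.
Reduction 13 − 7 = 6.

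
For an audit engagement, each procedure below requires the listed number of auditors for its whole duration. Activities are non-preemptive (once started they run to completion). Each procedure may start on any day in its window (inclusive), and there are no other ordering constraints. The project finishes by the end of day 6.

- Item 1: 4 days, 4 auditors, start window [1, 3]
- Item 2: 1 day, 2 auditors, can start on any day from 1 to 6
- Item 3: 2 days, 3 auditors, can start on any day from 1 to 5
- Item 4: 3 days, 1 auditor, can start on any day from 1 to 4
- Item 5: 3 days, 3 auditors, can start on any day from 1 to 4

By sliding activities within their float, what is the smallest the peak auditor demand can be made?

7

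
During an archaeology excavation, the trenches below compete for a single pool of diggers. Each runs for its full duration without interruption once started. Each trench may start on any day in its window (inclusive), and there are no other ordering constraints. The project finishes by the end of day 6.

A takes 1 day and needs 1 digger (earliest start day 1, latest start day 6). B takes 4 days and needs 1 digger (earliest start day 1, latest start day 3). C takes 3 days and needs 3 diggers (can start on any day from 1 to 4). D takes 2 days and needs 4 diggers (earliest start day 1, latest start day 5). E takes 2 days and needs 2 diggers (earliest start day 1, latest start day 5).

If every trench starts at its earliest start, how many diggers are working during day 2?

10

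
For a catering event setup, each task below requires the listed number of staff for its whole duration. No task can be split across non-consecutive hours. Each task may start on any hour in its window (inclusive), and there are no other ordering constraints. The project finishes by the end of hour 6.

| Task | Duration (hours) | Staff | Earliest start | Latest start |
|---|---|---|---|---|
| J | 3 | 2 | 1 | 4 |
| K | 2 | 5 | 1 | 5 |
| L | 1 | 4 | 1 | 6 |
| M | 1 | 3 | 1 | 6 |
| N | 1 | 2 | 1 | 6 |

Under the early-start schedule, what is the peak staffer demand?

16

Early-start schedule: J@1, K@1, L@1, M@1, N@1.
Load per hour: hour 1: 16, hour 2: 7, hour 3: 2, hour 4: 0, hour 5: 0, hour 6: 0.
Peak is 16.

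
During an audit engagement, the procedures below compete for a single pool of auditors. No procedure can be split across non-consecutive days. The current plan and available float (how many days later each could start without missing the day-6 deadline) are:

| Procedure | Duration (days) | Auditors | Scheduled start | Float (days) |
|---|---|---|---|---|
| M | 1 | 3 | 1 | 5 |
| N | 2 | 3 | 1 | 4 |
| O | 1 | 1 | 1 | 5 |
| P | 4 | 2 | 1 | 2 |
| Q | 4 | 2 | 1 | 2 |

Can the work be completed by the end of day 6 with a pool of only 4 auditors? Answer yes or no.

Total auditor-days = 26; over 6 days the average is 26/6 > 4, so some day must exceed 4.

no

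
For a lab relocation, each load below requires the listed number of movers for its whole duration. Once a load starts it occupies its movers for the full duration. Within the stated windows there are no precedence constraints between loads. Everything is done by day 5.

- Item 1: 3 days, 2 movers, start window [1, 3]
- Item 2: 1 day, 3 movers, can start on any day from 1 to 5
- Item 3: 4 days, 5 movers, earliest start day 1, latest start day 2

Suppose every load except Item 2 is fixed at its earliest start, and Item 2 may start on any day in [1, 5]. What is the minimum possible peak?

7

Item 2@1: d1:10  d2:7  d3:7  d4:5  d5:0 → peak 10
Item 2@2: d1:7  d2:10  d3:7  d4:5  d5:0 → peak 10
Item 2@3: d1:7  d2:7  d3:10  d4:5  d5:0 → peak 10
Item 2@4: d1:7  d2:7  d3:7  d4:8  d5:0 → peak 8
Item 2@5: d1:7  d2:7  d3:7  d4:5  d5:3 → peak 7
Best is Item 2@5, peak 7.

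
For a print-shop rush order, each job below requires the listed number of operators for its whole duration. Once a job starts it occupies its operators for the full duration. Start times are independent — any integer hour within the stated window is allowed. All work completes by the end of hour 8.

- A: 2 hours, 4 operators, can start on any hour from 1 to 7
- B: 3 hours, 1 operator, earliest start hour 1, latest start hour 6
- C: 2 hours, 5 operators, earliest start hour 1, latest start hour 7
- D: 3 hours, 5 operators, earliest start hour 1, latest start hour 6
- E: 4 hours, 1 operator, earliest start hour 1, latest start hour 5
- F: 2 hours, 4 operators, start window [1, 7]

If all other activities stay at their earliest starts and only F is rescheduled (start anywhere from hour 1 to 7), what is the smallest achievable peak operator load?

16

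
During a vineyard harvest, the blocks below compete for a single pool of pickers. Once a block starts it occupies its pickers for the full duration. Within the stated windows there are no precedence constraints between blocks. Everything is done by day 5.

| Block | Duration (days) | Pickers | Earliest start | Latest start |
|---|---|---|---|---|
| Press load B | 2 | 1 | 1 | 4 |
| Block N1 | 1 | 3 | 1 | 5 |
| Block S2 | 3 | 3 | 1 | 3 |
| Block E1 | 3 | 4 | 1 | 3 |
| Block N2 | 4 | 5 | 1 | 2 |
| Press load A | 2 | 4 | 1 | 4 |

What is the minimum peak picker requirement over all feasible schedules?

Early-start (Press load B@1, Block N1@1, Block S2@1, Block E1@1, Block N2@1, Press load A@1) gives peak 20: d1:20  d2:17  d3:12  d4:5  d5:0.
Shift Block S2→3, Block N2→2, Press load A→4.
Schedule Press load B@1, Block N1@1, Block S2@3, Block E1@1, Block N2@2, Press load A@4: d1:8  d2:10  d3:12  d4:12  d5:12 — peak 12.

12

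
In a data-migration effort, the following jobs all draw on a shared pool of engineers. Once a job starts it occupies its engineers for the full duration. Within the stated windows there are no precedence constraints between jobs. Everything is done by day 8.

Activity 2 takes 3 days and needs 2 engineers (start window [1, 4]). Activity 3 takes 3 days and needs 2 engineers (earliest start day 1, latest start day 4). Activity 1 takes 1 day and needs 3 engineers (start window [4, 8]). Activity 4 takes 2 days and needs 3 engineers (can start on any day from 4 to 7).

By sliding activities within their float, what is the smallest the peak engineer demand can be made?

4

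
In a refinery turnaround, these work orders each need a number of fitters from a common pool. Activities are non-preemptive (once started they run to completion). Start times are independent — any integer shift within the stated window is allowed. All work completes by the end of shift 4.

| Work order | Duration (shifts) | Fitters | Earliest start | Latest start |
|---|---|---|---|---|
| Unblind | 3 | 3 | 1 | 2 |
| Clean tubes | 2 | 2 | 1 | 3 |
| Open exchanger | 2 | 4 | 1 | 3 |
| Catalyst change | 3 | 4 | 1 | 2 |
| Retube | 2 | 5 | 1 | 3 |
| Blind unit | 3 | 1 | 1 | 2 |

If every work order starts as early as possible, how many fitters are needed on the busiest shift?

19

Early-start schedule: Unblind@1, Clean tubes@1, Open exchanger@1, Catalyst change@1, Retube@1, Blind unit@1.
Load per shift: shift 1: 19, shift 2: 19, shift 3: 8, shift 4: 0.
Peak is 19.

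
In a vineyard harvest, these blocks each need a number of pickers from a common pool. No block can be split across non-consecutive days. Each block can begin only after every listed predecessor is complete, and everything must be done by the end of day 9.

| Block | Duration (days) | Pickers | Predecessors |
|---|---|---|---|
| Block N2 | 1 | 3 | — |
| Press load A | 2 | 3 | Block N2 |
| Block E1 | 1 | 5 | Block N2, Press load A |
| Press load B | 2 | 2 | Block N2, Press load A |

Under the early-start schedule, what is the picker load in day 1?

At early start, day 1 has: Block N2.
Demand: 3 = 3.

3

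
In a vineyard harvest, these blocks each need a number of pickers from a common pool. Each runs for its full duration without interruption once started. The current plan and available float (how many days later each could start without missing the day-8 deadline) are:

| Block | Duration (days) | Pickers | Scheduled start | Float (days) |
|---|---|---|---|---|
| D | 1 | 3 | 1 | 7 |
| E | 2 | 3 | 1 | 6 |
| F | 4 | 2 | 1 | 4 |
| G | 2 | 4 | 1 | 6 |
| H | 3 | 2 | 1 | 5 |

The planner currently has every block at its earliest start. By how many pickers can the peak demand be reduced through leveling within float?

Early-start peak: d1:14  d2:11  d3:4  d4:2  d5:0  d6:0  d7:0  d8:0 ⇒ 14.
Leveled (D@1, E@2, F@1, G@7, H@4): d1:5  d2:5  d3:5  d4:4  d5:2  d6:2  d7:4  d8:4 ⇒ 5.
Reduction 14 − 5 = 9.

9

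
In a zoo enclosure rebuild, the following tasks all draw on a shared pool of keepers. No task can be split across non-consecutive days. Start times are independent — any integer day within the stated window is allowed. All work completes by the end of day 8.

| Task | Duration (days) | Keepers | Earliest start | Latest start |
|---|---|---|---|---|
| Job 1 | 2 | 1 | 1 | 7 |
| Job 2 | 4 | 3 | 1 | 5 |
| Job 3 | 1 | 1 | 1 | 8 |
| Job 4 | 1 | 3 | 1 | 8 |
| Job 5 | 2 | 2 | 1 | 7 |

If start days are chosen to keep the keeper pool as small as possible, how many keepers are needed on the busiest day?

3

Early-start (Job 1@1, Job 2@1, Job 3@1, Job 4@1, Job 5@1) gives peak 10: d1:10  d2:6  d3:3  d4:3  d5:0  d6:0  d7:0  d8:0.
Shift Job 2→3, Job 3→7, Job 4→8.
Schedule Job 1@1, Job 2@3, Job 3@7, Job 4@8, Job 5@1: d1:3  d2:3  d3:3  d4:3  d5:3  d6:3  d7:1  d8:3 — peak 3.
Total keeper-days = 22 over 8 days ⇒ peak ≥ ⌈22/8⌉ = 3, so 3 is optimal.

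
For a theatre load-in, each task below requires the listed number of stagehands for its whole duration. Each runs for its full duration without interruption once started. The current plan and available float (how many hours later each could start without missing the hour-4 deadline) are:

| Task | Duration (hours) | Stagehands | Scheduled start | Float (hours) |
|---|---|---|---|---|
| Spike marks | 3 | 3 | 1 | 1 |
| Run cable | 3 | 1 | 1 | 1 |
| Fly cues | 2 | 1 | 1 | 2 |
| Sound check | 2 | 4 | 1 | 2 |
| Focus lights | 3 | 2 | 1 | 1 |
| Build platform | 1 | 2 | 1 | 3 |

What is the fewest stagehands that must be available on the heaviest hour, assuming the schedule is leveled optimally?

Early-start (Spike marks@1, Run cable@1, Fly cues@1, Sound check@1, Focus lights@1, Build platform@1) gives peak 13: h1:13  h2:11  h3:6  h4:0.
Shift Sound check→3.
Schedule Spike marks@1, Run cable@1, Fly cues@1, Sound check@3, Focus lights@1, Build platform@1: h1:9  h2:7  h3:10  h4:4 — peak 10.

10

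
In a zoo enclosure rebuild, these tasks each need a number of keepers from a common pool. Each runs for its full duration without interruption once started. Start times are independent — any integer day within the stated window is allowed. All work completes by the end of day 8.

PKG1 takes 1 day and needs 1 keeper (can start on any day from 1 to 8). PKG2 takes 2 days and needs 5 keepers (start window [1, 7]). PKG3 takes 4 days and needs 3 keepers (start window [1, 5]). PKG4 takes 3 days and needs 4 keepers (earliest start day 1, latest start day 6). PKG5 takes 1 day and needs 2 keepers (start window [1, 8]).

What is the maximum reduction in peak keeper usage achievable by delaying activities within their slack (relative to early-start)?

8

Early-start peak: d1:15  d2:12  d3:7  d4:3  d5:0  d6:0  d7:0  d8:0 ⇒ 15.
Leveled (PKG1@1, PKG2@1, PKG3@3, PKG4@3, PKG5@2): d1:6  d2:7  d3:7  d4:7  d5:7  d6:3  d7:0  d8:0 ⇒ 7.
Reduction 15 − 7 = 8.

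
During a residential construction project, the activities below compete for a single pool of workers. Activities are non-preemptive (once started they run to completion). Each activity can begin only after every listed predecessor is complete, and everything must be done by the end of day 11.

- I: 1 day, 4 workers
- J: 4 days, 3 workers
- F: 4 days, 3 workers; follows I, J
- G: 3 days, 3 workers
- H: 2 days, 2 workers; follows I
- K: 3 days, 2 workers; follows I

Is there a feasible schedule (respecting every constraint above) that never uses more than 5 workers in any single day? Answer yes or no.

The minimum achievable peak is 6; 5 < 6, so no feasible schedule stays within the cap.

no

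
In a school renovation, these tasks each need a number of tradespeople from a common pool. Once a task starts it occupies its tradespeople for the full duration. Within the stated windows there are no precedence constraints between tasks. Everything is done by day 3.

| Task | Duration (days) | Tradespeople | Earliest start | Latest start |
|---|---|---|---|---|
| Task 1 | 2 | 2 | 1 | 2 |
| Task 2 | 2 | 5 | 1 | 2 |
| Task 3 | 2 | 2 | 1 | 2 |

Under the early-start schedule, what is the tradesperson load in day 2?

9

At early start, day 2 has: Task 1, Task 2, Task 3.
Demand: 2 + 5 + 2 = 9.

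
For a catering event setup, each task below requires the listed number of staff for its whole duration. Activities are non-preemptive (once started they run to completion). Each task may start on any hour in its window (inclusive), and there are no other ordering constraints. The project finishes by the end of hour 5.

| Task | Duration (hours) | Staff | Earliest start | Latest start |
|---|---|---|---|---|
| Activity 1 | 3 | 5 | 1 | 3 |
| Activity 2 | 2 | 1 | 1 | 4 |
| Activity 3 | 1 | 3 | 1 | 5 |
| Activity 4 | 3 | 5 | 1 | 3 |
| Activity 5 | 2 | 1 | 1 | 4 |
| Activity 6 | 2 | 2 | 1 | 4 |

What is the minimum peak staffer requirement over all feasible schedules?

10

Early-start (Activity 1@1, Activity 2@1, Activity 3@1, Activity 4@1, Activity 5@1, Activity 6@1) gives peak 17: h1:17  h2:14  h3:10  h4:0  h5:0.
Shift Activity 4→3, Activity 6→4.
Schedule Activity 1@1, Activity 2@1, Activity 3@1, Activity 4@3, Activity 5@1, Activity 6@4: h1:10  h2:7  h3:10  h4:7  h5:7 — peak 10.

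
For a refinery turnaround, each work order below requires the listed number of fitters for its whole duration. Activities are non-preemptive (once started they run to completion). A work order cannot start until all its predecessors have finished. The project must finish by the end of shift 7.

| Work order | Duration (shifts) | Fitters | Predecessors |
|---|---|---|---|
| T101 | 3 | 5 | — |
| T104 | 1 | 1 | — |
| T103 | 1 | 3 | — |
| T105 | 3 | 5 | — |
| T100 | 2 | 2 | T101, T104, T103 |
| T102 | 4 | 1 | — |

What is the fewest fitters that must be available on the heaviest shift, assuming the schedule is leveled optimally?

Early-start (T101@1, T104@1, T103@1, T105@1, T100@4, T102@1) gives peak 15: s1:15  s2:11  s3:11  s4:3  s5:2  s6:0  s7:0.
Shift T103→4, T105→5, T100→5.
Schedule T101@1, T104@1, T103@4, T105@5, T100@5, T102@1: s1:7  s2:6  s3:6  s4:4  s5:7  s6:7  s7:5 — peak 7.

7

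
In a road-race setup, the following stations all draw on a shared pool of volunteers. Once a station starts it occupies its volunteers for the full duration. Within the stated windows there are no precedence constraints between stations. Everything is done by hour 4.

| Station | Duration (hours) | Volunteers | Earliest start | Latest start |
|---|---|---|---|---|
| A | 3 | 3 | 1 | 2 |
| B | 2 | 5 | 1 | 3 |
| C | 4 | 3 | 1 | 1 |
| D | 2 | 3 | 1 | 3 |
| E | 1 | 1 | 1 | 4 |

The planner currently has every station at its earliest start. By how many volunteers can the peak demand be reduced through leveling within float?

4

Early-start peak: h1:15  h2:14  h3:6  h4:3 ⇒ 15.
Leveled (A@1, B@1, C@1, D@3, E@3): h1:11  h2:11  h3:10  h4:6 ⇒ 11.
Reduction 15 − 11 = 4.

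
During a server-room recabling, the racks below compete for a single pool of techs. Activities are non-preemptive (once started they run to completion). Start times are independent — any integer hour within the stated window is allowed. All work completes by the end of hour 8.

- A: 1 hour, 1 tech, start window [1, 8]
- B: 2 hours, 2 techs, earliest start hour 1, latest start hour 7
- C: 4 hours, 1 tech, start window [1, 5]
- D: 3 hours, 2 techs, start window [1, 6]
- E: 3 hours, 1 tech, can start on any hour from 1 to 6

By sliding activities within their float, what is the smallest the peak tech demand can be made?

3

Early-start (A@1, B@1, C@1, D@1, E@1) gives peak 7: h1:7  h2:6  h3:4  h4:1  h5:0  h6:0  h7:0  h8:0.
Shift C→2, D→3, E→6.
Schedule A@1, B@1, C@2, D@3, E@6: h1:3  h2:3  h3:3  h4:3  h5:3  h6:1  h7:1  h8:1 — peak 3.
Total tech-hours = 18 over 8 hours ⇒ peak ≥ ⌈18/8⌉ = 3, so 3 is optimal.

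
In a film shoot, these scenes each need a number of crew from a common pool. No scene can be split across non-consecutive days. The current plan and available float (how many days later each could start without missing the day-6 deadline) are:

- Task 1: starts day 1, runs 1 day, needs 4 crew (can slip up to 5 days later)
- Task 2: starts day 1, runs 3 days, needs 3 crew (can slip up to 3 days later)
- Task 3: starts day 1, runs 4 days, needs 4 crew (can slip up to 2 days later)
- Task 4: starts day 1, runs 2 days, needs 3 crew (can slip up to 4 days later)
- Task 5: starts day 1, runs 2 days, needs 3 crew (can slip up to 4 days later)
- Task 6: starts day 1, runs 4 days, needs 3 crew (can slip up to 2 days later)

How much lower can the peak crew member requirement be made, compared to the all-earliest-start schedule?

10

Early-start peak: d1:20  d2:16  d3:10  d4:7  d5:0  d6:0 ⇒ 20.
Leveled (Task 1@1, Task 2@1, Task 3@2, Task 4@1, Task 5@4, Task 6@3): d1:10  d2:10  d3:10  d4:10  d5:10  d6:3 ⇒ 10.
Reduction 20 − 10 = 10.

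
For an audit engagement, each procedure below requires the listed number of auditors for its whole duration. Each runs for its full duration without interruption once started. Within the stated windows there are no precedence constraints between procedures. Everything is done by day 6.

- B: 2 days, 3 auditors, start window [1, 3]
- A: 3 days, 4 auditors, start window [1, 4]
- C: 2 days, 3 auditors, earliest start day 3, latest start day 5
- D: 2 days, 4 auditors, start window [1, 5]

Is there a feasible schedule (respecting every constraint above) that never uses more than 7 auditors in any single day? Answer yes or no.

yes

Schedule B@1, A@1, C@3, D@4: d1:7  d2:7  d3:7  d4:7  d5:4  d6:0 — peak 7 ≤ 7.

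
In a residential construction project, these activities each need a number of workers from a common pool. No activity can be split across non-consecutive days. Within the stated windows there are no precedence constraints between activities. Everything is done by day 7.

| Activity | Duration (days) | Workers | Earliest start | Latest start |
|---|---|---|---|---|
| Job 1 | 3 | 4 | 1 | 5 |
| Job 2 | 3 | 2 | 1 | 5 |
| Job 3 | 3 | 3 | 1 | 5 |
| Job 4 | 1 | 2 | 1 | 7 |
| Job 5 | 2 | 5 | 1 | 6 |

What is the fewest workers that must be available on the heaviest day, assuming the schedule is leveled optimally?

Early-start (Job 1@1, Job 2@1, Job 3@1, Job 4@1, Job 5@1) gives peak 16: d1:16  d2:14  d3:9  d4:0  d5:0  d6:0  d7:0.
Shift Job 2→4, Job 4→4, Job 5→5.
Schedule Job 1@1, Job 2@4, Job 3@1, Job 4@4, Job 5@5: d1:7  d2:7  d3:7  d4:4  d5:7  d6:7  d7:0 — peak 7.

7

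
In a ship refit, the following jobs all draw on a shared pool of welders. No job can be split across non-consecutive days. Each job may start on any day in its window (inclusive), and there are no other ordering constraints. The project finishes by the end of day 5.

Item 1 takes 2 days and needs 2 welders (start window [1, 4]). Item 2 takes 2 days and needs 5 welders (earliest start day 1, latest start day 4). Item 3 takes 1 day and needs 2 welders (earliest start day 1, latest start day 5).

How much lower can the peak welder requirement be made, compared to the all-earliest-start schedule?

4

Early-start peak: d1:9  d2:7  d3:0  d4:0  d5:0 ⇒ 9.
Leveled (Item 1@1, Item 2@3, Item 3@1): d1:4  d2:2  d3:5  d4:5  d5:0 ⇒ 5.
Reduction 9 − 5 = 4.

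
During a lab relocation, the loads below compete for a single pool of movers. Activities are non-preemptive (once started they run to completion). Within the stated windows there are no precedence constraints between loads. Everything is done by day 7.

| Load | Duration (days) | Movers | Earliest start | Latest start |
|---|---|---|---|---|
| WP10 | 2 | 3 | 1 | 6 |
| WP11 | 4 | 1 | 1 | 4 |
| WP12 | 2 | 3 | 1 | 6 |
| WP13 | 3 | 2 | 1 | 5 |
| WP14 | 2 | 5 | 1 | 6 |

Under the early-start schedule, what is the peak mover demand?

14

Early-start schedule: WP10@1, WP11@1, WP12@1, WP13@1, WP14@1.
Load per day: day 1: 14, day 2: 14, day 3: 3, day 4: 1, day 5: 0, day 6: 0, day 7: 0.
Peak is 14.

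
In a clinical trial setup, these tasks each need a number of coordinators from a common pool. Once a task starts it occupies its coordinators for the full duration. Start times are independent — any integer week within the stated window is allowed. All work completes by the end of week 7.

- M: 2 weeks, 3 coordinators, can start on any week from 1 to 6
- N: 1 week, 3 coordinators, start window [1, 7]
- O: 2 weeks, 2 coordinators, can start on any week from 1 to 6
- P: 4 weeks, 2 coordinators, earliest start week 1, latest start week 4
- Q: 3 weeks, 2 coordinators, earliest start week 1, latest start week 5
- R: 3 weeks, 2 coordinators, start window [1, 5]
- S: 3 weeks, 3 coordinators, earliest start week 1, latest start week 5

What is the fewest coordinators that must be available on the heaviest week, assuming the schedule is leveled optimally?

7

Early-start (M@1, N@1, O@1, P@1, Q@1, R@1, S@1) gives peak 17: w1:17  w2:14  w3:9  w4:2  w5:0  w6:0  w7:0.
Shift O→2, P→3, Q→2, R→4, S→5.
Schedule M@1, N@1, O@2, P@3, Q@2, R@4, S@5: w1:6  w2:7  w3:6  w4:6  w5:7  w6:7  w7:3 — peak 7.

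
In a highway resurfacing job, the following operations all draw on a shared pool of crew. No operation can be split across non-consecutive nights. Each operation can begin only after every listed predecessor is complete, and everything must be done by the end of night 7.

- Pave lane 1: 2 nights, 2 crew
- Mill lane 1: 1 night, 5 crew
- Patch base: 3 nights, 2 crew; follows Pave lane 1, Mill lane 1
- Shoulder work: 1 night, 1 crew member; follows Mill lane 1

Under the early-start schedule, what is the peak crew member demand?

7

Early-start schedule: Pave lane 1@1, Mill lane 1@1, Patch base@3, Shoulder work@2.
Load per night: night 1: 7, night 2: 3, night 3: 2, night 4: 2, night 5: 2, night 6: 0, night 7: 0.
Peak is 7.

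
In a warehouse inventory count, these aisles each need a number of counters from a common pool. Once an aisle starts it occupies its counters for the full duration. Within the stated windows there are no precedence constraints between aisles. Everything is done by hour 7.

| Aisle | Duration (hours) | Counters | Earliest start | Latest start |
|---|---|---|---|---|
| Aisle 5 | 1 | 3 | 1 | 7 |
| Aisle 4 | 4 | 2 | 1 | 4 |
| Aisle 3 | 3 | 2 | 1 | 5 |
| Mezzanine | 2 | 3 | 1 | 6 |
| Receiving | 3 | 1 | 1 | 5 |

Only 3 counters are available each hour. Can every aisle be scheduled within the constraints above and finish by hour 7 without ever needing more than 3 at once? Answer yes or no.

no

Total counter-hours = 26; over 7 hours the average is 26/7 > 3, so some hour must exceed 3.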